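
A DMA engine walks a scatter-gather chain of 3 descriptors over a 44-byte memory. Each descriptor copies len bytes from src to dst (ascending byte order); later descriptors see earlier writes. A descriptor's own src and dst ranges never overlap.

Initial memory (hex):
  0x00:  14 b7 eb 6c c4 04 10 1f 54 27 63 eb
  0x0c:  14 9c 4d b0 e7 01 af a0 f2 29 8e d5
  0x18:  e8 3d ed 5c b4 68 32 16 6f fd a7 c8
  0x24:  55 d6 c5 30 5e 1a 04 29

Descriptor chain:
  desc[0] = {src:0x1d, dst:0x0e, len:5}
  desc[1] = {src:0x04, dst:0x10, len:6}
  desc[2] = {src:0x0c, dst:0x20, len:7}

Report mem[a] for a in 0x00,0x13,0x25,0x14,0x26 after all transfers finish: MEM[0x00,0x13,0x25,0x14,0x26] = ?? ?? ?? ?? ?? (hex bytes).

D0: mem[0x0e..0x12] <- [68 32 16 6f fd]
D1: mem[0x10..0x15] <- [c4 04 10 1f 54 27]
D2: mem[0x20..0x26] <- [14 9c 68 32 c4 04 10]
query mem[0x00]=0x14, mem[0x13]=0x1f, mem[0x25]=0x04, mem[0x14]=0x54, mem[0x26]=0x10

MEM[0x00,0x13,0x25,0x14,0x26] = 14 1f 04 54 10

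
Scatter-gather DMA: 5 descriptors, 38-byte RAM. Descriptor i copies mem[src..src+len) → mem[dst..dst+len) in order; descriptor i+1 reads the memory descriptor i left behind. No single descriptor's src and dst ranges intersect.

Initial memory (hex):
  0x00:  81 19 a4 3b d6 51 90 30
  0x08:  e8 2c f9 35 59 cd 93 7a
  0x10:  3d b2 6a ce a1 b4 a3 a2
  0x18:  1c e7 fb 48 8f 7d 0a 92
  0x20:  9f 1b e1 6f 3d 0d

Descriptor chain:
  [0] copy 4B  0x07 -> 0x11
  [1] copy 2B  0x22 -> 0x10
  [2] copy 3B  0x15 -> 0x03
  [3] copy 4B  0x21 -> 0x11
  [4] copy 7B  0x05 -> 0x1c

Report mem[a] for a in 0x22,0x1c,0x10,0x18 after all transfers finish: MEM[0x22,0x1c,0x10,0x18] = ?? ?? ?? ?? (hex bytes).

#0 dst[0x11+4] := {0x30,0xe8,0x2c,0xf9}
#1 dst[0x10+2] := {0xe1,0x6f}
#2 dst[0x03+3] := {0xb4,0xa3,0xa2}
#3 dst[0x11+4] := {0x1b,0xe1,0x6f,0x3d}
#4 dst[0x1c+7] := {0xa2,0x90,0x30,0xe8,0x2c,0xf9,0x35}
query mem[0x22]=0x35, mem[0x1c]=0xa2, mem[0x10]=0xe1, mem[0x18]=0x1c

MEM[0x22,0x1c,0x10,0x18] = 35 a2 e1 1c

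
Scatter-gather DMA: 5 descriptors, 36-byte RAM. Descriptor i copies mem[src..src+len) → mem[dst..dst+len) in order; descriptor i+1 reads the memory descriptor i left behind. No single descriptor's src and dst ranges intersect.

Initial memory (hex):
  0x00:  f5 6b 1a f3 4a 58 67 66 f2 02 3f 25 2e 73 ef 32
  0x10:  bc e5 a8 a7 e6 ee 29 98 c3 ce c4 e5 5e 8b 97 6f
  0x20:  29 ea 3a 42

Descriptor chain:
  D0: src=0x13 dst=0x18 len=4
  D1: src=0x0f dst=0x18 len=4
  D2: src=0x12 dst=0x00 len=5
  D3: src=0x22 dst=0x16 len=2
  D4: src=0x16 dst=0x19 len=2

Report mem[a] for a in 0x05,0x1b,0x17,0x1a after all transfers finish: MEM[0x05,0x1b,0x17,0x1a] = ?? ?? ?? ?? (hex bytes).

MEM[0x05,0x1b,0x17,0x1a] = 58 a8 42 42

D0: mem[0x18..0x1b] <- [a7 e6 ee 29]
D1: mem[0x18..0x1b] <- [32 bc e5 a8]
D2: mem[0x00..0x04] <- [a8 a7 e6 ee 29]
D3: mem[0x16..0x17] <- [3a 42]
D4: mem[0x19..0x1a] <- [3a 42]
query mem[0x05]=0x58, mem[0x1b]=0xa8, mem[0x17]=0x42, mem[0x1a]=0x42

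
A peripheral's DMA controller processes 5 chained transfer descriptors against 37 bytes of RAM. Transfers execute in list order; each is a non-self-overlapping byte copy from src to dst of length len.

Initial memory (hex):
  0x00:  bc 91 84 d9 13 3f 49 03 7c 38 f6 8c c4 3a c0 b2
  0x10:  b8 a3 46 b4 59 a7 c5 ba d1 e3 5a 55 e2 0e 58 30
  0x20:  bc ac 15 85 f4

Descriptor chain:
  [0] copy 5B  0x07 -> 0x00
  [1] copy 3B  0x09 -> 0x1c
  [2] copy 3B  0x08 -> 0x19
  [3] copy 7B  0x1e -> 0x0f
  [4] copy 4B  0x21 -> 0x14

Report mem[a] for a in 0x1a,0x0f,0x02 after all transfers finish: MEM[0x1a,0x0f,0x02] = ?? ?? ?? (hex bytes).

#0 dst[0x00+5] := {0x03,0x7c,0x38,0xf6,0x8c}
#1 dst[0x1c+3] := {0x38,0xf6,0x8c}
#2 dst[0x19+3] := {0x7c,0x38,0xf6}
#3 dst[0x0f+7] := {0x8c,0x30,0xbc,0xac,0x15,0x85,0xf4}
#4 dst[0x14+4] := {0xac,0x15,0x85,0xf4}
query mem[0x1a]=0x38, mem[0x0f]=0x8c, mem[0x02]=0x38

MEM[0x1a,0x0f,0x02] = 38 8c 38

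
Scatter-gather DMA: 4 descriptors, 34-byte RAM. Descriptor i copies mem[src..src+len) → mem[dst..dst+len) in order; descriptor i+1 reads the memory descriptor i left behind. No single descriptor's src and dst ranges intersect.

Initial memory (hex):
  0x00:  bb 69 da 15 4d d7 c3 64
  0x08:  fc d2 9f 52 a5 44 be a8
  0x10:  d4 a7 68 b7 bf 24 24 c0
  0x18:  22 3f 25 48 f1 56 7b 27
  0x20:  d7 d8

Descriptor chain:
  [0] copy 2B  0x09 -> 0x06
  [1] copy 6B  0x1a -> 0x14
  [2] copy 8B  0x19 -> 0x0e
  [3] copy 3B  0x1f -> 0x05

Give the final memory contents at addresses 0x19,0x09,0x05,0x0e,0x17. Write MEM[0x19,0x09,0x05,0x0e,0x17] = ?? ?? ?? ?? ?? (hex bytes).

MEM[0x19,0x09,0x05,0x0e,0x17] = 27 d2 27 27 56

D0: mem[0x06..0x07] <- [d2 9f]
D1: mem[0x14..0x19] <- [25 48 f1 56 7b 27]
D2: mem[0x0e..0x15] <- [27 25 48 f1 56 7b 27 d7]
D3: mem[0x05..0x07] <- [27 d7 d8]
query mem[0x19]=0x27, mem[0x09]=0xd2, mem[0x05]=0x27, mem[0x0e]=0x27, mem[0x17]=0x56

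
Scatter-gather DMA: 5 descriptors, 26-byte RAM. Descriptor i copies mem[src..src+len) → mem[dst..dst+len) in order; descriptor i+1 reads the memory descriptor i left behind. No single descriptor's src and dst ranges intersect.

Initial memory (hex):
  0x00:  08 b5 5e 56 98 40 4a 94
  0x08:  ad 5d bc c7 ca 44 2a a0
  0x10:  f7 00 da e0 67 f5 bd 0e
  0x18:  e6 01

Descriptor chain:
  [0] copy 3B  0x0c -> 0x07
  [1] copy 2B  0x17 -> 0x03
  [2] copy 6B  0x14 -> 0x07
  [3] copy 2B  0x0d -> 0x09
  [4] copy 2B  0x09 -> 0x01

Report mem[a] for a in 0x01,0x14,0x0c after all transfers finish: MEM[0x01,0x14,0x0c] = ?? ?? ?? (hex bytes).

MEM[0x01,0x14,0x0c] = 44 67 01

  after D0: wrote 3B at 0x07 = ca442a
  after D1: wrote 2B at 0x03 = 0ee6
  after D2: wrote 6B at 0x07 = 67f5bd0ee601
  after D3: wrote 2B at 0x09 = 442a
  after D4: wrote 2B at 0x01 = 442a
query mem[0x01]=0x44, mem[0x14]=0x67, mem[0x0c]=0x01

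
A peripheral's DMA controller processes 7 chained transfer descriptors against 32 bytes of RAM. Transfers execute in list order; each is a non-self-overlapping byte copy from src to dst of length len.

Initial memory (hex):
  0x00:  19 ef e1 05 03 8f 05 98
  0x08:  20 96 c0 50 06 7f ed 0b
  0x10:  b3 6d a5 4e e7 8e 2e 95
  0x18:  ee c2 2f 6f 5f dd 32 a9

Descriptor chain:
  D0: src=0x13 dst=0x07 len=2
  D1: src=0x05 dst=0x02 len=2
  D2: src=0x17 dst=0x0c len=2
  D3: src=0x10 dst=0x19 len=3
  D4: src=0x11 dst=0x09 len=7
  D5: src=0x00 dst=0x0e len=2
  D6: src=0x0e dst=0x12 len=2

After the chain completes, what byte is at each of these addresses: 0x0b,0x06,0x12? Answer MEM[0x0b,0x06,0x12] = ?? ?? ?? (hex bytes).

  after D0: wrote 2B at 0x07 = 4ee7
  after D1: wrote 2B at 0x02 = 8f05
  after D2: wrote 2B at 0x0c = 95ee
  after D3: wrote 3B at 0x19 = b36da5
  after D4: wrote 7B at 0x09 = 6da54ee78e2e95
  after D5: wrote 2B at 0x0e = 19ef
  after D6: wrote 2B at 0x12 = 19ef
query mem[0x0b]=0x4e, mem[0x06]=0x05, mem[0x12]=0x19

MEM[0x0b,0x06,0x12] = 4e 05 19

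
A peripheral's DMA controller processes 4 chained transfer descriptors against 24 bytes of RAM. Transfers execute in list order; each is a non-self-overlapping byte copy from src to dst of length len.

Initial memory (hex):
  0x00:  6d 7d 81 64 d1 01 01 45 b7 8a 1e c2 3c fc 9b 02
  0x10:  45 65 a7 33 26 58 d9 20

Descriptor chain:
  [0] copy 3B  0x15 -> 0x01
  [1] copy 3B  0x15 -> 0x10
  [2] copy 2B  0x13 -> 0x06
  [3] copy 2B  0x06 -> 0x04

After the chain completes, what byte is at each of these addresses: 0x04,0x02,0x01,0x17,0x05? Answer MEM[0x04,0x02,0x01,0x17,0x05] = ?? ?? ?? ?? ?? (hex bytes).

  after D0: wrote 3B at 0x01 = 58d920
  after D1: wrote 3B at 0x10 = 58d920
  after D2: wrote 2B at 0x06 = 3326
  after D3: wrote 2B at 0x04 = 3326
query mem[0x04]=0x33, mem[0x02]=0xd9, mem[0x01]=0x58, mem[0x17]=0x20, mem[0x05]=0x26

MEM[0x04,0x02,0x01,0x17,0x05] = 33 d9 58 20 26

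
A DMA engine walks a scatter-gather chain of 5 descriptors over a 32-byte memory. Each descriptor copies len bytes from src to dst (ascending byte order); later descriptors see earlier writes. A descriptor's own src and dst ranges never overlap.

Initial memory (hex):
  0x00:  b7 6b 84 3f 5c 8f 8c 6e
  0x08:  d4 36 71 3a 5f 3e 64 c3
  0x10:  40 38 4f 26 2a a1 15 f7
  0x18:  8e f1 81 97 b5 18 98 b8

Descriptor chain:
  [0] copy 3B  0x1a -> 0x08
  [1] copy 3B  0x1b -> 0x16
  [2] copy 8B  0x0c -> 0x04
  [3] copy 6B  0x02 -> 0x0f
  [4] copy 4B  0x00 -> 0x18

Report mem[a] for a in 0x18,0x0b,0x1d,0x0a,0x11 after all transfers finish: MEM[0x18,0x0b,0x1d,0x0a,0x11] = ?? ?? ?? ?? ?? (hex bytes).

#0 dst[0x08+3] := {0x81,0x97,0xb5}
#1 dst[0x16+3] := {0x97,0xb5,0x18}
#2 dst[0x04+8] := {0x5f,0x3e,0x64,0xc3,0x40,0x38,0x4f,0x26}
#3 dst[0x0f+6] := {0x84,0x3f,0x5f,0x3e,0x64,0xc3}
#4 dst[0x18+4] := {0xb7,0x6b,0x84,0x3f}
query mem[0x18]=0xb7, mem[0x0b]=0x26, mem[0x1d]=0x18, mem[0x0a]=0x4f, mem[0x11]=0x5f

MEM[0x18,0x0b,0x1d,0x0a,0x11] = b7 26 18 4f 5f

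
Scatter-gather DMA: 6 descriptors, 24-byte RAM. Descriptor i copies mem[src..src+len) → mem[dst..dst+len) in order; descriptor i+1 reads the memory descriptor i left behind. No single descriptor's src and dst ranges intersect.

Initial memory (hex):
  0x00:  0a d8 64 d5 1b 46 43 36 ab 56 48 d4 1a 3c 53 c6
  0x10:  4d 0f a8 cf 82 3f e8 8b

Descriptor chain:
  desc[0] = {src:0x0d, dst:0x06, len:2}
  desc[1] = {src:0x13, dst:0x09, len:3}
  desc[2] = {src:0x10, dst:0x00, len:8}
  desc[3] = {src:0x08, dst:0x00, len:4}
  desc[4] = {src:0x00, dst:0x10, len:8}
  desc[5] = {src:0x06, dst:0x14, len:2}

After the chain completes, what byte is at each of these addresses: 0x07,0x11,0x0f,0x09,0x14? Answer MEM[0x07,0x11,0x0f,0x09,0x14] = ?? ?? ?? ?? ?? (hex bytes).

[0] 0x0d->0x06 len=2 : 3c 53
[1] 0x13->0x09 len=3 : cf 82 3f
[2] 0x10->0x00 len=8 : 4d 0f a8 cf 82 3f e8 8b
[3] 0x08->0x00 len=4 : ab cf 82 3f
[4] 0x00->0x10 len=8 : ab cf 82 3f 82 3f e8 8b
[5] 0x06->0x14 len=2 : e8 8b
query mem[0x07]=0x8b, mem[0x11]=0xcf, mem[0x0f]=0xc6, mem[0x09]=0xcf, mem[0x14]=0xe8

MEM[0x07,0x11,0x0f,0x09,0x14] = 8b cf c6 cf e8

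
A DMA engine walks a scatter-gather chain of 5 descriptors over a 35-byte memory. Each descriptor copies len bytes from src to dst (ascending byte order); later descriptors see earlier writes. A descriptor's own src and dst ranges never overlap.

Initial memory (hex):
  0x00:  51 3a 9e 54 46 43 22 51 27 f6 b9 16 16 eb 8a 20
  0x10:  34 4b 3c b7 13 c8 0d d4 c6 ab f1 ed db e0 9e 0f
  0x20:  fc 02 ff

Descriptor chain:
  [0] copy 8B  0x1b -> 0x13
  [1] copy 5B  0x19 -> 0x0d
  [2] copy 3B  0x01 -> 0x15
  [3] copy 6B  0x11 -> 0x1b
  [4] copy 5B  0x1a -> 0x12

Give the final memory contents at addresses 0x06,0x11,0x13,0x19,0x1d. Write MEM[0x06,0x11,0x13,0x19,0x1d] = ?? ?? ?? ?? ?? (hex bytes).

#0 dst[0x13+8] := {0xed,0xdb,0xe0,0x9e,0x0f,0xfc,0x02,0xff}
#1 dst[0x0d+5] := {0x02,0xff,0xed,0xdb,0xe0}
#2 dst[0x15+3] := {0x3a,0x9e,0x54}
#3 dst[0x1b+6] := {0xe0,0x3c,0xed,0xdb,0x3a,0x9e}
#4 dst[0x12+5] := {0xff,0xe0,0x3c,0xed,0xdb}
query mem[0x06]=0x22, mem[0x11]=0xe0, mem[0x13]=0xe0, mem[0x19]=0x02, mem[0x1d]=0xed

MEM[0x06,0x11,0x13,0x19,0x1d] = 22 e0 e0 02 ed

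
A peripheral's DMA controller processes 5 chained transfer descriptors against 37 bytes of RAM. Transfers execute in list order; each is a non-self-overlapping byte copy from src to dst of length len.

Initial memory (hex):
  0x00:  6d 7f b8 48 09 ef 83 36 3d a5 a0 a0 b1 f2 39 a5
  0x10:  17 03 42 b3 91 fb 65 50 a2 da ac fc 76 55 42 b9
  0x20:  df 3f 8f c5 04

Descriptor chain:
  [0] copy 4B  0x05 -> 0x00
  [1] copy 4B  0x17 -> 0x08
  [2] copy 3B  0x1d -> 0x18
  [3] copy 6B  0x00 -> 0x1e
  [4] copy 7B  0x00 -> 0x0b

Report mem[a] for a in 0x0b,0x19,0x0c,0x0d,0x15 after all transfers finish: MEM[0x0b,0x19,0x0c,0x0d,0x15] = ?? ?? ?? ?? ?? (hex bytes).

MEM[0x0b,0x19,0x0c,0x0d,0x15] = ef 42 83 36 fb

[0] 0x05->0x00 len=4 : ef 83 36 3d
[1] 0x17->0x08 len=4 : 50 a2 da ac
[2] 0x1d->0x18 len=3 : 55 42 b9
[3] 0x00->0x1e len=6 : ef 83 36 3d 09 ef
[4] 0x00->0x0b len=7 : ef 83 36 3d 09 ef 83
query mem[0x0b]=0xef, mem[0x19]=0x42, mem[0x0c]=0x83, mem[0x0d]=0x36, mem[0x15]=0xfb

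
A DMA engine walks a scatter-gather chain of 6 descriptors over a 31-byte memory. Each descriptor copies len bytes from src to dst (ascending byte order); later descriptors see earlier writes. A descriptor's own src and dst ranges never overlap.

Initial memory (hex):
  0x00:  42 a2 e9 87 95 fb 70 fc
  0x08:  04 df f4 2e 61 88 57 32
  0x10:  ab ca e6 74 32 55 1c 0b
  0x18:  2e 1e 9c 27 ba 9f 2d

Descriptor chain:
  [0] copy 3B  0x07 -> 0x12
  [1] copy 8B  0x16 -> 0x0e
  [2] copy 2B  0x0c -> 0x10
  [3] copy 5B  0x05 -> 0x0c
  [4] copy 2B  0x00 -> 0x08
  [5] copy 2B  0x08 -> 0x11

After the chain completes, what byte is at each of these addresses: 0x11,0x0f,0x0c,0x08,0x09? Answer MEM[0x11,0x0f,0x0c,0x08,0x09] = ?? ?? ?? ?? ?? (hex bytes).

MEM[0x11,0x0f,0x0c,0x08,0x09] = 42 04 fb 42 a2

D0: mem[0x12..0x14] <- [fc 04 df]
D1: mem[0x0e..0x15] <- [1c 0b 2e 1e 9c 27 ba 9f]
D2: mem[0x10..0x11] <- [61 88]
D3: mem[0x0c..0x10] <- [fb 70 fc 04 df]
D4: mem[0x08..0x09] <- [42 a2]
D5: mem[0x11..0x12] <- [42 a2]
query mem[0x11]=0x42, mem[0x0f]=0x04, mem[0x0c]=0xfb, mem[0x08]=0x42, mem[0x09]=0xa2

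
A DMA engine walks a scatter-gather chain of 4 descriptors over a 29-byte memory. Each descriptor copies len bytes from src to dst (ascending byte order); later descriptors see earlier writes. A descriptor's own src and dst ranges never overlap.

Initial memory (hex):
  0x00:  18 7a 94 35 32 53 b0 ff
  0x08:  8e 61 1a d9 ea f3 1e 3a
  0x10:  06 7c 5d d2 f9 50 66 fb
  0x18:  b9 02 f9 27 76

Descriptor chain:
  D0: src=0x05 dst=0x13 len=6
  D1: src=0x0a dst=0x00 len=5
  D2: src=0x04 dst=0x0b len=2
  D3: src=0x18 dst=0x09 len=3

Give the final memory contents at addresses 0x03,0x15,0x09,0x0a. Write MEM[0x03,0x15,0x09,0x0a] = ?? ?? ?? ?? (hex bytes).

[0] 0x05->0x13 len=6 : 53 b0 ff 8e 61 1a
[1] 0x0a->0x00 len=5 : 1a d9 ea f3 1e
[2] 0x04->0x0b len=2 : 1e 53
[3] 0x18->0x09 len=3 : 1a 02 f9
query mem[0x03]=0xf3, mem[0x15]=0xff, mem[0x09]=0x1a, mem[0x0a]=0x02

MEM[0x03,0x15,0x09,0x0a] = f3 ff 1a 02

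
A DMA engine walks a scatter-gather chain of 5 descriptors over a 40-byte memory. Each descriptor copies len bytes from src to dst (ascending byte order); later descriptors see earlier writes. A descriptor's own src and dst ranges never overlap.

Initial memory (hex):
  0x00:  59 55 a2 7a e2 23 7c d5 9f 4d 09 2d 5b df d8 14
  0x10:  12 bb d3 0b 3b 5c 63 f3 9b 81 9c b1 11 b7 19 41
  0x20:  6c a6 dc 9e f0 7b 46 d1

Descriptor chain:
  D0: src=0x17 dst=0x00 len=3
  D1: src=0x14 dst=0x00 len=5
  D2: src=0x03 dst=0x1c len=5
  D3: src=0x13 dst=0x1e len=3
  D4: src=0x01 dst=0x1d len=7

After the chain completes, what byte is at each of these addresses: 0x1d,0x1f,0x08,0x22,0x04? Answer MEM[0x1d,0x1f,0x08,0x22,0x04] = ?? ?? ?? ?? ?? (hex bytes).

#0 dst[0x00+3] := {0xf3,0x9b,0x81}
#1 dst[0x00+5] := {0x3b,0x5c,0x63,0xf3,0x9b}
#2 dst[0x1c+5] := {0xf3,0x9b,0x23,0x7c,0xd5}
#3 dst[0x1e+3] := {0x0b,0x3b,0x5c}
#4 dst[0x1d+7] := {0x5c,0x63,0xf3,0x9b,0x23,0x7c,0xd5}
query mem[0x1d]=0x5c, mem[0x1f]=0xf3, mem[0x08]=0x9f, mem[0x22]=0x7c, mem[0x04]=0x9b

MEM[0x1d,0x1f,0x08,0x22,0x04] = 5c f3 9f 7c 9b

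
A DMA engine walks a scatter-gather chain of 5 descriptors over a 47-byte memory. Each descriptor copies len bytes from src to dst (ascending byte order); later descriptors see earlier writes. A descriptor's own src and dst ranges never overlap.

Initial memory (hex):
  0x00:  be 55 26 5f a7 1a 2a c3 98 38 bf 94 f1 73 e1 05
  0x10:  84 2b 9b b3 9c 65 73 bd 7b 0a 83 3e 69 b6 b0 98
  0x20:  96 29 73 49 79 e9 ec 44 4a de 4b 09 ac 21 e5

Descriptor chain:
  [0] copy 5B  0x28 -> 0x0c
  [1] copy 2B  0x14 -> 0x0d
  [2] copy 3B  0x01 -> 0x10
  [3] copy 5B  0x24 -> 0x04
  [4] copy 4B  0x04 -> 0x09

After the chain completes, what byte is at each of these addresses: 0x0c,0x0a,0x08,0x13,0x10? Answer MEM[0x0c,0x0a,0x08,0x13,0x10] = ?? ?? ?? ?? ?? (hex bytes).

  after D0: wrote 5B at 0x0c = 4ade4b09ac
  after D1: wrote 2B at 0x0d = 9c65
  after D2: wrote 3B at 0x10 = 55265f
  after D3: wrote 5B at 0x04 = 79e9ec444a
  after D4: wrote 4B at 0x09 = 79e9ec44
query mem[0x0c]=0x44, mem[0x0a]=0xe9, mem[0x08]=0x4a, mem[0x13]=0xb3, mem[0x10]=0x55

MEM[0x0c,0x0a,0x08,0x13,0x10] = 44 e9 4a b3 55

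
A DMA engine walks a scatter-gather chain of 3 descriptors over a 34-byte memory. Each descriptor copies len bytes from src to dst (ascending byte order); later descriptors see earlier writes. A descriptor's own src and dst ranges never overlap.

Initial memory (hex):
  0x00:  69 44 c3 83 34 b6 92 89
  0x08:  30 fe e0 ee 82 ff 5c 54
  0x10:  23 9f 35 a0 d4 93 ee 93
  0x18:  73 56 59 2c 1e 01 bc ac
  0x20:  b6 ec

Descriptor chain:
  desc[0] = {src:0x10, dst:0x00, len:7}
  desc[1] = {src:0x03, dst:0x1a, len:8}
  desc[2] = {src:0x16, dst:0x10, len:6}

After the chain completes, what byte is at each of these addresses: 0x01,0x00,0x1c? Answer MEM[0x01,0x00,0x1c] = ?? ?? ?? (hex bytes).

MEM[0x01,0x00,0x1c] = 9f 23 93

  after D0: wrote 7B at 0x00 = 239f35a0d493ee
  after D1: wrote 8B at 0x1a = a0d493ee8930fee0
  after D2: wrote 6B at 0x10 = ee937356a0d4
query mem[0x01]=0x9f, mem[0x00]=0x23, mem[0x1c]=0x93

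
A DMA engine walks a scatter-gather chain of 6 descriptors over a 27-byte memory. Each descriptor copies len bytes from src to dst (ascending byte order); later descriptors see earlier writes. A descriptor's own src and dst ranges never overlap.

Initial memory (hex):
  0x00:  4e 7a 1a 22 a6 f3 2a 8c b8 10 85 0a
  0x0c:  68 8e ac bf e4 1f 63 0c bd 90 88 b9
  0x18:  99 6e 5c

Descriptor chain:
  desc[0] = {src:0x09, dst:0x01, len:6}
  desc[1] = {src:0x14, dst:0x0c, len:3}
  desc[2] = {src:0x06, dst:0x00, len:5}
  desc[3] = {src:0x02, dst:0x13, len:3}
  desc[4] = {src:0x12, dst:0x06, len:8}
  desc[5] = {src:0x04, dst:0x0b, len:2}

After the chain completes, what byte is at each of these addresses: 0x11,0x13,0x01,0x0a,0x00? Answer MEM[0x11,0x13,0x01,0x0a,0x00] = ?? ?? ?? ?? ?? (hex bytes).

MEM[0x11,0x13,0x01,0x0a,0x00] = 1f b8 8c 88 ac

D0: mem[0x01..0x06] <- [10 85 0a 68 8e ac]
D1: mem[0x0c..0x0e] <- [bd 90 88]
D2: mem[0x00..0x04] <- [ac 8c b8 10 85]
D3: mem[0x13..0x15] <- [b8 10 85]
D4: mem[0x06..0x0d] <- [63 b8 10 85 88 b9 99 6e]
D5: mem[0x0b..0x0c] <- [85 8e]
query mem[0x11]=0x1f, mem[0x13]=0xb8, mem[0x01]=0x8c, mem[0x0a]=0x88, mem[0x00]=0xac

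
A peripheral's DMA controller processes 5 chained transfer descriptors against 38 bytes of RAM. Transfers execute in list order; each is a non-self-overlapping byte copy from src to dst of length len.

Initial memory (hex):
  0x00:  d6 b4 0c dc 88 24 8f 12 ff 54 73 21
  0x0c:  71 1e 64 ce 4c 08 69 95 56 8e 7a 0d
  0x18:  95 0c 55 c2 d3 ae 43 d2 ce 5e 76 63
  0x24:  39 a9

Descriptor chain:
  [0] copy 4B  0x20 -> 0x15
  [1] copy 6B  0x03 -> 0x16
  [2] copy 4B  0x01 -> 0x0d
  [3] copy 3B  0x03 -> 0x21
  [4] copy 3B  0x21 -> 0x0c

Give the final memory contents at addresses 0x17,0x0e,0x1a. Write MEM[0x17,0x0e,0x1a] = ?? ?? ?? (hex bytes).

MEM[0x17,0x0e,0x1a] = 88 24 12

  after D0: wrote 4B at 0x15 = ce5e7663
  after D1: wrote 6B at 0x16 = dc88248f12ff
  after D2: wrote 4B at 0x0d = b40cdc88
  after D3: wrote 3B at 0x21 = dc8824
  after D4: wrote 3B at 0x0c = dc8824
query mem[0x17]=0x88, mem[0x0e]=0x24, mem[0x1a]=0x12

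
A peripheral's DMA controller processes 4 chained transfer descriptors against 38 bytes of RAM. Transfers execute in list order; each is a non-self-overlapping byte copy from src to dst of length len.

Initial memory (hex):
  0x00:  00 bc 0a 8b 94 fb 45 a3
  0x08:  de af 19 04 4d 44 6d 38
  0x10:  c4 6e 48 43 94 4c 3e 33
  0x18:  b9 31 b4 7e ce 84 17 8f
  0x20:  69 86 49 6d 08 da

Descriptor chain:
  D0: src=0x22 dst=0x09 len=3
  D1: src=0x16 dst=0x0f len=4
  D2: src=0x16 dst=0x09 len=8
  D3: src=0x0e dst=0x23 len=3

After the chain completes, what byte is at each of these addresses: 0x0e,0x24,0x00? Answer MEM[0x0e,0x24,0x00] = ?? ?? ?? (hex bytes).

MEM[0x0e,0x24,0x00] = 7e ce 00

  after D0: wrote 3B at 0x09 = 496d08
  after D1: wrote 4B at 0x0f = 3e33b931
  after D2: wrote 8B at 0x09 = 3e33b931b47ece84
  after D3: wrote 3B at 0x23 = 7ece84
query mem[0x0e]=0x7e, mem[0x24]=0xce, mem[0x00]=0x00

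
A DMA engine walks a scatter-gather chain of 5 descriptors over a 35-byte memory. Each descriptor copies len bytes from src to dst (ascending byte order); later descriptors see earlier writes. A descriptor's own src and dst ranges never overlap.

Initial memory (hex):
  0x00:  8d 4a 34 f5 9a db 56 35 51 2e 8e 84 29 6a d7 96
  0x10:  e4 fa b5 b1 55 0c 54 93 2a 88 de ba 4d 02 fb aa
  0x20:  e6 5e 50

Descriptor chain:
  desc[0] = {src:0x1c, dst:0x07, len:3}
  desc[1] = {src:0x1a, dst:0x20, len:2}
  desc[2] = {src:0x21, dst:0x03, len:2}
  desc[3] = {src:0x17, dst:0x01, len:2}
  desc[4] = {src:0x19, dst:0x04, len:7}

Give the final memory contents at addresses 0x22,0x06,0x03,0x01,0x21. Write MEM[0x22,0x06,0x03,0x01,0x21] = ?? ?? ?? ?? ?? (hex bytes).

[0] 0x1c->0x07 len=3 : 4d 02 fb
[1] 0x1a->0x20 len=2 : de ba
[2] 0x21->0x03 len=2 : ba 50
[3] 0x17->0x01 len=2 : 93 2a
[4] 0x19->0x04 len=7 : 88 de ba 4d 02 fb aa
query mem[0x22]=0x50, mem[0x06]=0xba, mem[0x03]=0xba, mem[0x01]=0x93, mem[0x21]=0xba

MEM[0x22,0x06,0x03,0x01,0x21] = 50 ba ba 93 ba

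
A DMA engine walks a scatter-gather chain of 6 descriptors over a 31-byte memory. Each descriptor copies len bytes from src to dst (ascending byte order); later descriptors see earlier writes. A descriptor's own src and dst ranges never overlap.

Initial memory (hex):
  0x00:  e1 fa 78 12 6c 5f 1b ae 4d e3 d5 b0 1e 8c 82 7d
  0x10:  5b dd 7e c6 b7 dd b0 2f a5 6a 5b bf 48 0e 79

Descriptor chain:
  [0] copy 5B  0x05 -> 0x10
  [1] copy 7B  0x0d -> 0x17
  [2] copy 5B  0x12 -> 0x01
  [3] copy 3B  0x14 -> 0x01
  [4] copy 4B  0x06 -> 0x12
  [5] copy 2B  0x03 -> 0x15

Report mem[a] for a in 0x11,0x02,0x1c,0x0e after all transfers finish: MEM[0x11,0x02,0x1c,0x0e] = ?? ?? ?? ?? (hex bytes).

D0: mem[0x10..0x14] <- [5f 1b ae 4d e3]
D1: mem[0x17..0x1d] <- [8c 82 7d 5f 1b ae 4d]
D2: mem[0x01..0x05] <- [ae 4d e3 dd b0]
D3: mem[0x01..0x03] <- [e3 dd b0]
D4: mem[0x12..0x15] <- [1b ae 4d e3]
D5: mem[0x15..0x16] <- [b0 dd]
query mem[0x11]=0x1b, mem[0x02]=0xdd, mem[0x1c]=0xae, mem[0x0e]=0x82

MEM[0x11,0x02,0x1c,0x0e] = 1b dd ae 82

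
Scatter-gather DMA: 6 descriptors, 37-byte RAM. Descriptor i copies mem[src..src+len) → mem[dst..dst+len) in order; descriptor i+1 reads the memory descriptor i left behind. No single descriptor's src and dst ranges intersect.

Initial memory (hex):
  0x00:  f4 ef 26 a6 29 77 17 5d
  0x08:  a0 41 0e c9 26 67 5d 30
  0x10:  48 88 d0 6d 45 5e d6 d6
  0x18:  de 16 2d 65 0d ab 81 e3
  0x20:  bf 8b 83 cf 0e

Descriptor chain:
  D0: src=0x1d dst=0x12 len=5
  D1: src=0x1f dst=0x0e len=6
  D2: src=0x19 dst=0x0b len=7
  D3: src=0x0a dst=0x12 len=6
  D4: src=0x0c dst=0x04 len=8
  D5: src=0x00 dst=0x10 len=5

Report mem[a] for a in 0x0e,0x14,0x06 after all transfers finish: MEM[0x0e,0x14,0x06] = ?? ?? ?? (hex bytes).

MEM[0x0e,0x14,0x06] = 0d 2d 0d

[0] 0x1d->0x12 len=5 : ab 81 e3 bf 8b
[1] 0x1f->0x0e len=6 : e3 bf 8b 83 cf 0e
[2] 0x19->0x0b len=7 : 16 2d 65 0d ab 81 e3
[3] 0x0a->0x12 len=6 : 0e 16 2d 65 0d ab
[4] 0x0c->0x04 len=8 : 2d 65 0d ab 81 e3 0e 16
[5] 0x00->0x10 len=5 : f4 ef 26 a6 2d
query mem[0x0e]=0x0d, mem[0x14]=0x2d, mem[0x06]=0x0d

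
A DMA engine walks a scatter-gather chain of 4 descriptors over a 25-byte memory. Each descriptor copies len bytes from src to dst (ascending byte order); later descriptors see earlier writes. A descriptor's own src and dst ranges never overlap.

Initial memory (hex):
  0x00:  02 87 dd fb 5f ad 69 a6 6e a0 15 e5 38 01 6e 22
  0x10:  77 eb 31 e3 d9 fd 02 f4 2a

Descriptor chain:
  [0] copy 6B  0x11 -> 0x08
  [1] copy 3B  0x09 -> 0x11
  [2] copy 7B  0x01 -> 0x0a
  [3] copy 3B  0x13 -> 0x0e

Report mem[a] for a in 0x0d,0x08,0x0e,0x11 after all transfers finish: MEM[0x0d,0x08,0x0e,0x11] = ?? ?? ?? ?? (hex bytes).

MEM[0x0d,0x08,0x0e,0x11] = 5f eb d9 31

  after D0: wrote 6B at 0x08 = eb31e3d9fd02
  after D1: wrote 3B at 0x11 = 31e3d9
  after D2: wrote 7B at 0x0a = 87ddfb5fad69a6
  after D3: wrote 3B at 0x0e = d9d9fd
query mem[0x0d]=0x5f, mem[0x08]=0xeb, mem[0x0e]=0xd9, mem[0x11]=0x31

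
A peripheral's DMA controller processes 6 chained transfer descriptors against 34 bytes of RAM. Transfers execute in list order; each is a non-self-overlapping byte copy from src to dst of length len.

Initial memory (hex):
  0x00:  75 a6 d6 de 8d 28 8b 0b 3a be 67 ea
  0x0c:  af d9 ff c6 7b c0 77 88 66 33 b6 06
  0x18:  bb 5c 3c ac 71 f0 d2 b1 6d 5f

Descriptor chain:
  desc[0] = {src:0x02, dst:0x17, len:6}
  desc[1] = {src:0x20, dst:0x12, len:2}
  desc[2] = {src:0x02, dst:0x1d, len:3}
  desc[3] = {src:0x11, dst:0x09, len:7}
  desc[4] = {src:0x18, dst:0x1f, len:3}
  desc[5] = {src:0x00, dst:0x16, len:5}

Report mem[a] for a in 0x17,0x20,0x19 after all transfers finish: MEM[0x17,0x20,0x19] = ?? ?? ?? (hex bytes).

D0: mem[0x17..0x1c] <- [d6 de 8d 28 8b 0b]
D1: mem[0x12..0x13] <- [6d 5f]
D2: mem[0x1d..0x1f] <- [d6 de 8d]
D3: mem[0x09..0x0f] <- [c0 6d 5f 66 33 b6 d6]
D4: mem[0x1f..0x21] <- [de 8d 28]
D5: mem[0x16..0x1a] <- [75 a6 d6 de 8d]
query mem[0x17]=0xa6, mem[0x20]=0x8d, mem[0x19]=0xde

MEM[0x17,0x20,0x19] = a6 8d de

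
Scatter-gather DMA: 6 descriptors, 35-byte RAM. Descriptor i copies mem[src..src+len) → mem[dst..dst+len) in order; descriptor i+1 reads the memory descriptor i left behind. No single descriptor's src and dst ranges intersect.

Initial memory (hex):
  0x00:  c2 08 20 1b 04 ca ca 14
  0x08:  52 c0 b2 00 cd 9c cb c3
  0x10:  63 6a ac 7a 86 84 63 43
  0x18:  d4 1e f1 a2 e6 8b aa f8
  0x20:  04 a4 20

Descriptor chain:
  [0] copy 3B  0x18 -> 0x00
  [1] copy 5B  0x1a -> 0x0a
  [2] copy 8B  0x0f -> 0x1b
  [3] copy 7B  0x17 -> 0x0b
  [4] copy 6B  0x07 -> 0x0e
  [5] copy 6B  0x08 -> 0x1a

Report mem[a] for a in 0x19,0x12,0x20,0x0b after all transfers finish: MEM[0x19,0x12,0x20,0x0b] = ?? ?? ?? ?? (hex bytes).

MEM[0x19,0x12,0x20,0x0b] = 1e 43 86 43

#0 dst[0x00+3] := {0xd4,0x1e,0xf1}
#1 dst[0x0a+5] := {0xf1,0xa2,0xe6,0x8b,0xaa}
#2 dst[0x1b+8] := {0xc3,0x63,0x6a,0xac,0x7a,0x86,0x84,0x63}
#3 dst[0x0b+7] := {0x43,0xd4,0x1e,0xf1,0xc3,0x63,0x6a}
#4 dst[0x0e+6] := {0x14,0x52,0xc0,0xf1,0x43,0xd4}
#5 dst[0x1a+6] := {0x52,0xc0,0xf1,0x43,0xd4,0x1e}
query mem[0x19]=0x1e, mem[0x12]=0x43, mem[0x20]=0x86, mem[0x0b]=0x43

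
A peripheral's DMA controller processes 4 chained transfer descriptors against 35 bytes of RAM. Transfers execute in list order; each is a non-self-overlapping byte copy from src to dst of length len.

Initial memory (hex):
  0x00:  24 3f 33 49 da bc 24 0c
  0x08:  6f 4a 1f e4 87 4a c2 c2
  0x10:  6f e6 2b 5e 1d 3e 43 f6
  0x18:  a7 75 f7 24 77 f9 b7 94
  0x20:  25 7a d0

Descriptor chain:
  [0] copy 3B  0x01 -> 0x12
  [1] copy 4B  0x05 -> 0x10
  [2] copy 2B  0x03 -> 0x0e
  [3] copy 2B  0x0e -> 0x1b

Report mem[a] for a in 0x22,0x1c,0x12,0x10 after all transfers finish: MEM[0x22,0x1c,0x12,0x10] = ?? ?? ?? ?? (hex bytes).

  after D0: wrote 3B at 0x12 = 3f3349
  after D1: wrote 4B at 0x10 = bc240c6f
  after D2: wrote 2B at 0x0e = 49da
  after D3: wrote 2B at 0x1b = 49da
query mem[0x22]=0xd0, mem[0x1c]=0xda, mem[0x12]=0x0c, mem[0x10]=0xbc

MEM[0x22,0x1c,0x12,0x10] = d0 da 0c bc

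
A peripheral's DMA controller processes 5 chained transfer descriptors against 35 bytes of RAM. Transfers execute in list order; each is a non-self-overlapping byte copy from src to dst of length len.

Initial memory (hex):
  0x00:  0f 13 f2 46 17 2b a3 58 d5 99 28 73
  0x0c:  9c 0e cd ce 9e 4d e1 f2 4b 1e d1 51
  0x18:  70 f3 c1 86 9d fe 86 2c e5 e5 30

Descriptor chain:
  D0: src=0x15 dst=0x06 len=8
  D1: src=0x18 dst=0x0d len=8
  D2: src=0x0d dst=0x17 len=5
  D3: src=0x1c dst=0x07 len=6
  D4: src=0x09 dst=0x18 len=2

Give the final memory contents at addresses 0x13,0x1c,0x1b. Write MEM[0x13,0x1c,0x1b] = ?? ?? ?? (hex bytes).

#0 dst[0x06+8] := {0x1e,0xd1,0x51,0x70,0xf3,0xc1,0x86,0x9d}
#1 dst[0x0d+8] := {0x70,0xf3,0xc1,0x86,0x9d,0xfe,0x86,0x2c}
#2 dst[0x17+5] := {0x70,0xf3,0xc1,0x86,0x9d}
#3 dst[0x07+6] := {0x9d,0xfe,0x86,0x2c,0xe5,0xe5}
#4 dst[0x18+2] := {0x86,0x2c}
query mem[0x13]=0x86, mem[0x1c]=0x9d, mem[0x1b]=0x9d

MEM[0x13,0x1c,0x1b] = 86 9d 9d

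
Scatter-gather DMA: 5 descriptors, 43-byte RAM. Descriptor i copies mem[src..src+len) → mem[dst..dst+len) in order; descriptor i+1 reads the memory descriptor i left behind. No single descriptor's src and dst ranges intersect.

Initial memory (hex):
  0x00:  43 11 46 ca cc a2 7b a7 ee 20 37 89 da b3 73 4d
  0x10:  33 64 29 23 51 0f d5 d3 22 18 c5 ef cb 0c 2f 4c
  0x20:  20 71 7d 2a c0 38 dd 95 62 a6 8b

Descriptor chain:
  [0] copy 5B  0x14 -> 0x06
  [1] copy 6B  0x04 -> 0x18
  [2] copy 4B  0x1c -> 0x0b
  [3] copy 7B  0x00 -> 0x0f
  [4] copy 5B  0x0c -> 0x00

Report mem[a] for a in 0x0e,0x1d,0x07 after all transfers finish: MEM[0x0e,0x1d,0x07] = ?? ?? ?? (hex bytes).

MEM[0x0e,0x1d,0x07] = 4c d3 0f

#0 dst[0x06+5] := {0x51,0x0f,0xd5,0xd3,0x22}
#1 dst[0x18+6] := {0xcc,0xa2,0x51,0x0f,0xd5,0xd3}
#2 dst[0x0b+4] := {0xd5,0xd3,0x2f,0x4c}
#3 dst[0x0f+7] := {0x43,0x11,0x46,0xca,0xcc,0xa2,0x51}
#4 dst[0x00+5] := {0xd3,0x2f,0x4c,0x43,0x11}
query mem[0x0e]=0x4c, mem[0x1d]=0xd3, mem[0x07]=0x0f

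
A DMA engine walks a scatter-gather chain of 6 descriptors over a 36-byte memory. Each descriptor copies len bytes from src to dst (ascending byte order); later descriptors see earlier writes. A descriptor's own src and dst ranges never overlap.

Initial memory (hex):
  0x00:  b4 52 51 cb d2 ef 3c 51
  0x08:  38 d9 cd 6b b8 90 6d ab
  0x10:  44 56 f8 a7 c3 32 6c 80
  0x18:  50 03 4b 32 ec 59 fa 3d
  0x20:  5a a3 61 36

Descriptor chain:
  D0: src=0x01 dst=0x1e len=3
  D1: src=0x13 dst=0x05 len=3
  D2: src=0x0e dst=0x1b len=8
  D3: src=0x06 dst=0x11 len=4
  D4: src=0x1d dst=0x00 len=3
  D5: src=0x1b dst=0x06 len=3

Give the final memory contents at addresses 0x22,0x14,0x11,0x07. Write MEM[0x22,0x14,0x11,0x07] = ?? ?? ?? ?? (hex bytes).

MEM[0x22,0x14,0x11,0x07] = 32 d9 c3 ab

#0 dst[0x1e+3] := {0x52,0x51,0xcb}
#1 dst[0x05+3] := {0xa7,0xc3,0x32}
#2 dst[0x1b+8] := {0x6d,0xab,0x44,0x56,0xf8,0xa7,0xc3,0x32}
#3 dst[0x11+4] := {0xc3,0x32,0x38,0xd9}
#4 dst[0x00+3] := {0x44,0x56,0xf8}
#5 dst[0x06+3] := {0x6d,0xab,0x44}
query mem[0x22]=0x32, mem[0x14]=0xd9, mem[0x11]=0xc3, mem[0x07]=0xab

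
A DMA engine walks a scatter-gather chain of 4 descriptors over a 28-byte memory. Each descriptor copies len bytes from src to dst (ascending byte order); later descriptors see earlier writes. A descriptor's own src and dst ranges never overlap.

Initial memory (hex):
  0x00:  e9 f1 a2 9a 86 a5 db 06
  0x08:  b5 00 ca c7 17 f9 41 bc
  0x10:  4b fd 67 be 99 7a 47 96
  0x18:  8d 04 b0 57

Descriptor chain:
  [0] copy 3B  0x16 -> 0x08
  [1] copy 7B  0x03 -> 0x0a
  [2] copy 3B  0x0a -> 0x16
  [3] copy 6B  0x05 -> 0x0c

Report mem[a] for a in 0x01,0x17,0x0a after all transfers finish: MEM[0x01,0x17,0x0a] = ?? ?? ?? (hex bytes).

[0] 0x16->0x08 len=3 : 47 96 8d
[1] 0x03->0x0a len=7 : 9a 86 a5 db 06 47 96
[2] 0x0a->0x16 len=3 : 9a 86 a5
[3] 0x05->0x0c len=6 : a5 db 06 47 96 9a
query mem[0x01]=0xf1, mem[0x17]=0x86, mem[0x0a]=0x9a

MEM[0x01,0x17,0x0a] = f1 86 9a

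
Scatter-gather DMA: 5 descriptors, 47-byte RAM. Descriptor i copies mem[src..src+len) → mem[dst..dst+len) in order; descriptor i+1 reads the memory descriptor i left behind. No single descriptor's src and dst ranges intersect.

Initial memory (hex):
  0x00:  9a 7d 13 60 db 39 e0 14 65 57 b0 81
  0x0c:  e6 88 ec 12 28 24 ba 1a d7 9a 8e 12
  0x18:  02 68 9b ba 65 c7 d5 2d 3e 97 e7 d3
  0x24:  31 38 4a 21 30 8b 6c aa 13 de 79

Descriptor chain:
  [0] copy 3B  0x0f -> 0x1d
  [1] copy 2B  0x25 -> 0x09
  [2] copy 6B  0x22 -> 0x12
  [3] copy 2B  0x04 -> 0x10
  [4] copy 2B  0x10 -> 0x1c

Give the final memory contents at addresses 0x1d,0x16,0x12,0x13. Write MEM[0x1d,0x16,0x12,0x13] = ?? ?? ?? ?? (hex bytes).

MEM[0x1d,0x16,0x12,0x13] = 39 4a e7 d3

[0] 0x0f->0x1d len=3 : 12 28 24
[1] 0x25->0x09 len=2 : 38 4a
[2] 0x22->0x12 len=6 : e7 d3 31 38 4a 21
[3] 0x04->0x10 len=2 : db 39
[4] 0x10->0x1c len=2 : db 39
query mem[0x1d]=0x39, mem[0x16]=0x4a, mem[0x12]=0xe7, mem[0x13]=0xd3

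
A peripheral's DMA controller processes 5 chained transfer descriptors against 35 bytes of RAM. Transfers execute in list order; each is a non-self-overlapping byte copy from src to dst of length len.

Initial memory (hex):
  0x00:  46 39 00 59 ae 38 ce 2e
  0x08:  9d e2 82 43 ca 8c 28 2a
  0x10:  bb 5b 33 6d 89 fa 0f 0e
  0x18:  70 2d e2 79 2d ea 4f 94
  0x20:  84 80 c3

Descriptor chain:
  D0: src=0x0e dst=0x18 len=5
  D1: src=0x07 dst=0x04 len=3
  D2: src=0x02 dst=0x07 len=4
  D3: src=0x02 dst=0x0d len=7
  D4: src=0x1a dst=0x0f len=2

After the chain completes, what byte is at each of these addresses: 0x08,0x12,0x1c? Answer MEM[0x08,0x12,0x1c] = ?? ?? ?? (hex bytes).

MEM[0x08,0x12,0x1c] = 59 00 33

#0 dst[0x18+5] := {0x28,0x2a,0xbb,0x5b,0x33}
#1 dst[0x04+3] := {0x2e,0x9d,0xe2}
#2 dst[0x07+4] := {0x00,0x59,0x2e,0x9d}
#3 dst[0x0d+7] := {0x00,0x59,0x2e,0x9d,0xe2,0x00,0x59}
#4 dst[0x0f+2] := {0xbb,0x5b}
query mem[0x08]=0x59, mem[0x12]=0x00, mem[0x1c]=0x33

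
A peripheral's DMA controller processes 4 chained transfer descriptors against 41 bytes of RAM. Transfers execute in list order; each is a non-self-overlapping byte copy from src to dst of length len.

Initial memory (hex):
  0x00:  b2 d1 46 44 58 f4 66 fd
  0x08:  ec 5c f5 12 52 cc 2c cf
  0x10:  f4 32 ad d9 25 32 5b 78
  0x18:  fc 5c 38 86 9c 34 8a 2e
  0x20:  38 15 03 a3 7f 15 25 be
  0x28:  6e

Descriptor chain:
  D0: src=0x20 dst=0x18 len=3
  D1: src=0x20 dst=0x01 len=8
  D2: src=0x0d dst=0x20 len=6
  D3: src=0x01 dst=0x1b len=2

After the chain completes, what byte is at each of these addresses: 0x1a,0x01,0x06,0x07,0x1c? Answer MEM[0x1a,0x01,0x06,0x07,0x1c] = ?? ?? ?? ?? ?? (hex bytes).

D0: mem[0x18..0x1a] <- [38 15 03]
D1: mem[0x01..0x08] <- [38 15 03 a3 7f 15 25 be]
D2: mem[0x20..0x25] <- [cc 2c cf f4 32 ad]
D3: mem[0x1b..0x1c] <- [38 15]
query mem[0x1a]=0x03, mem[0x01]=0x38, mem[0x06]=0x15, mem[0x07]=0x25, mem[0x1c]=0x15

MEM[0x1a,0x01,0x06,0x07,0x1c] = 03 38 15 25 15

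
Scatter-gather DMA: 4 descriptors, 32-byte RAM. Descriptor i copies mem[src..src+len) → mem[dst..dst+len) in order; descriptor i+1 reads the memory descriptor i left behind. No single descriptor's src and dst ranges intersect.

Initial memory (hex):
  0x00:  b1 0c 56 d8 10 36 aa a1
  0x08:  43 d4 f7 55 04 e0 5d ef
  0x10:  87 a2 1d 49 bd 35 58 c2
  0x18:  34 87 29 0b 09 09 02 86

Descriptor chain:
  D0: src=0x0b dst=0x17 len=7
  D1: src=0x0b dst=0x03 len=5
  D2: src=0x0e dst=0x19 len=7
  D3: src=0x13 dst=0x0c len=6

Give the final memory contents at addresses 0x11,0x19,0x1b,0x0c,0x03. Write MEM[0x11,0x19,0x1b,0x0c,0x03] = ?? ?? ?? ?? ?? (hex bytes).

#0 dst[0x17+7] := {0x55,0x04,0xe0,0x5d,0xef,0x87,0xa2}
#1 dst[0x03+5] := {0x55,0x04,0xe0,0x5d,0xef}
#2 dst[0x19+7] := {0x5d,0xef,0x87,0xa2,0x1d,0x49,0xbd}
#3 dst[0x0c+6] := {0x49,0xbd,0x35,0x58,0x55,0x04}
query mem[0x11]=0x04, mem[0x19]=0x5d, mem[0x1b]=0x87, mem[0x0c]=0x49, mem[0x03]=0x55

MEM[0x11,0x19,0x1b,0x0c,0x03] = 04 5d 87 49 55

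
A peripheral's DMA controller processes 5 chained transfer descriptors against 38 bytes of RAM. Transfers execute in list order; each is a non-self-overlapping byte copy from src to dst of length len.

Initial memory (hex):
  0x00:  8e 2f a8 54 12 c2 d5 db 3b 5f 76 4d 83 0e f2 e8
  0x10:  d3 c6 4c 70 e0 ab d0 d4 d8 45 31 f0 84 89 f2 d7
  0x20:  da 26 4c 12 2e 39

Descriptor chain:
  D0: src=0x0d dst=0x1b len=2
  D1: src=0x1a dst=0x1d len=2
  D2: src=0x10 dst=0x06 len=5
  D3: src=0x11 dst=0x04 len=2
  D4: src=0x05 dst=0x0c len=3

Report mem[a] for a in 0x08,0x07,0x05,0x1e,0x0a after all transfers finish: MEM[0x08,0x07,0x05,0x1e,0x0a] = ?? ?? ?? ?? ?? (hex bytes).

[0] 0x0d->0x1b len=2 : 0e f2
[1] 0x1a->0x1d len=2 : 31 0e
[2] 0x10->0x06 len=5 : d3 c6 4c 70 e0
[3] 0x11->0x04 len=2 : c6 4c
[4] 0x05->0x0c len=3 : 4c d3 c6
query mem[0x08]=0x4c, mem[0x07]=0xc6, mem[0x05]=0x4c, mem[0x1e]=0x0e, mem[0x0a]=0xe0

MEM[0x08,0x07,0x05,0x1e,0x0a] = 4c c6 4c 0e e0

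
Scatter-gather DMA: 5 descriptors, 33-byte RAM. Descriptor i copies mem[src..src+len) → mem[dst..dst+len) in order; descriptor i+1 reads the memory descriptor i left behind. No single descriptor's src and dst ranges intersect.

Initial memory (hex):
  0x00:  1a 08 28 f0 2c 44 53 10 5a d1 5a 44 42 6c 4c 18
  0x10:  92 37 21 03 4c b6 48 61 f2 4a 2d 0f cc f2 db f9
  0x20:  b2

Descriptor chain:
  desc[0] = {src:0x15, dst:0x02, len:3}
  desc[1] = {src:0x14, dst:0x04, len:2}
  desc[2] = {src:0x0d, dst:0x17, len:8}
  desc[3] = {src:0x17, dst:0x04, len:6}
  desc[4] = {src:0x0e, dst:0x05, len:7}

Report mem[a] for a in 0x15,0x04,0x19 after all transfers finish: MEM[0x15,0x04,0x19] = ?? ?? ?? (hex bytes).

MEM[0x15,0x04,0x19] = b6 6c 18

[0] 0x15->0x02 len=3 : b6 48 61
[1] 0x14->0x04 len=2 : 4c b6
[2] 0x0d->0x17 len=8 : 6c 4c 18 92 37 21 03 4c
[3] 0x17->0x04 len=6 : 6c 4c 18 92 37 21
[4] 0x0e->0x05 len=7 : 4c 18 92 37 21 03 4c
query mem[0x15]=0xb6, mem[0x04]=0x6c, mem[0x19]=0x18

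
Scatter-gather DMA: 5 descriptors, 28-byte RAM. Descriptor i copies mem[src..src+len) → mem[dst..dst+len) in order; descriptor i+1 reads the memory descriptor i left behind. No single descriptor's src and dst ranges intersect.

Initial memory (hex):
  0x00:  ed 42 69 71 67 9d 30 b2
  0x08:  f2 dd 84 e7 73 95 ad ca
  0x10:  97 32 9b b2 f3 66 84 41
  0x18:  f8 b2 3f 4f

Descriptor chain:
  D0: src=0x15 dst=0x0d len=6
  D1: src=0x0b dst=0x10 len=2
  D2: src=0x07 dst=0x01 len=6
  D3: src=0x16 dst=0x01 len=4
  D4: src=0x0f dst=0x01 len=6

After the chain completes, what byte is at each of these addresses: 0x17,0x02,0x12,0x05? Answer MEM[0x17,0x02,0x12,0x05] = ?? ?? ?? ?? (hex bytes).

MEM[0x17,0x02,0x12,0x05] = 41 e7 3f b2

  after D0: wrote 6B at 0x0d = 668441f8b23f
  after D1: wrote 2B at 0x10 = e773
  after D2: wrote 6B at 0x01 = b2f2dd84e773
  after D3: wrote 4B at 0x01 = 8441f8b2
  after D4: wrote 6B at 0x01 = 41e7733fb2f3
query mem[0x17]=0x41, mem[0x02]=0xe7, mem[0x12]=0x3f, mem[0x05]=0xb2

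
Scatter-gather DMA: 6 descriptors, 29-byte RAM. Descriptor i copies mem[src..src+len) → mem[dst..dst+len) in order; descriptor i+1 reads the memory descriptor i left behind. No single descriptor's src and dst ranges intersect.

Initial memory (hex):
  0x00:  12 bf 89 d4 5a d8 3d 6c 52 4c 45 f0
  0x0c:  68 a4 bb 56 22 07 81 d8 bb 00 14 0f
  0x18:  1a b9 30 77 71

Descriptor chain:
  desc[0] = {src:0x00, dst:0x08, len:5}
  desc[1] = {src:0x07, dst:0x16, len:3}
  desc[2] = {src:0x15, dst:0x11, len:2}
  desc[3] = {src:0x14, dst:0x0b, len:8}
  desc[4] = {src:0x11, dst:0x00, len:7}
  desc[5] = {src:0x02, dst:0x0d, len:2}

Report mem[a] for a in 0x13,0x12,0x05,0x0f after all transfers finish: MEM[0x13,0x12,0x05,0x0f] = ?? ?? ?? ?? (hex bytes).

MEM[0x13,0x12,0x05,0x0f] = d8 77 6c bf

  after D0: wrote 5B at 0x08 = 12bf89d45a
  after D1: wrote 3B at 0x16 = 6c12bf
  after D2: wrote 2B at 0x11 = 006c
  after D3: wrote 8B at 0x0b = bb006c12bfb93077
  after D4: wrote 7B at 0x00 = 3077d8bb006c12
  after D5: wrote 2B at 0x0d = d8bb
query mem[0x13]=0xd8, mem[0x12]=0x77, mem[0x05]=0x6c, mem[0x0f]=0xbf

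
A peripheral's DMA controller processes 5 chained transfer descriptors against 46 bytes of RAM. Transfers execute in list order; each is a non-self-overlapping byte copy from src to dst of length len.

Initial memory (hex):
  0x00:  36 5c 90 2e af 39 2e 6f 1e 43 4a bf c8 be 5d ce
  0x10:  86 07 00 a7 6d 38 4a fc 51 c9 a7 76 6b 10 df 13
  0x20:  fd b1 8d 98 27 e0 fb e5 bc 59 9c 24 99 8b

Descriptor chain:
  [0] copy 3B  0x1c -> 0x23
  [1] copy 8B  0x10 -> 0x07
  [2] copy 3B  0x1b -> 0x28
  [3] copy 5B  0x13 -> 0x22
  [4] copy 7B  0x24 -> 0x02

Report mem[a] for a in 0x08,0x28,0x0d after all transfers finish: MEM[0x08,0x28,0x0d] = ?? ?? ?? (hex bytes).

MEM[0x08,0x28,0x0d] = 10 76 4a

D0: mem[0x23..0x25] <- [6b 10 df]
D1: mem[0x07..0x0e] <- [86 07 00 a7 6d 38 4a fc]
D2: mem[0x28..0x2a] <- [76 6b 10]
D3: mem[0x22..0x26] <- [a7 6d 38 4a fc]
D4: mem[0x02..0x08] <- [38 4a fc e5 76 6b 10]
query mem[0x08]=0x10, mem[0x28]=0x76, mem[0x0d]=0x4a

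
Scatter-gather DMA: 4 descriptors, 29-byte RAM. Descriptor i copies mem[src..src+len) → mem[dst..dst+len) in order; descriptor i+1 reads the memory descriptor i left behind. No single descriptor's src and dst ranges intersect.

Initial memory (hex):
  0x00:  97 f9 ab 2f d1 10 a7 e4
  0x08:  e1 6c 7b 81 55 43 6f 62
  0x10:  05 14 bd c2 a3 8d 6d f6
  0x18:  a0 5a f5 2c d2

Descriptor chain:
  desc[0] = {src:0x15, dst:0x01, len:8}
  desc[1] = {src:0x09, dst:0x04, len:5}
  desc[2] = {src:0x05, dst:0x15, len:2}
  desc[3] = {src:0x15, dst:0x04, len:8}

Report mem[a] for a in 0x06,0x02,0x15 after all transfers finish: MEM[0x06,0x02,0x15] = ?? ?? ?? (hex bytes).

D0: mem[0x01..0x08] <- [8d 6d f6 a0 5a f5 2c d2]
D1: mem[0x04..0x08] <- [6c 7b 81 55 43]
D2: mem[0x15..0x16] <- [7b 81]
D3: mem[0x04..0x0b] <- [7b 81 f6 a0 5a f5 2c d2]
query mem[0x06]=0xf6, mem[0x02]=0x6d, mem[0x15]=0x7b

MEM[0x06,0x02,0x15] = f6 6d 7b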